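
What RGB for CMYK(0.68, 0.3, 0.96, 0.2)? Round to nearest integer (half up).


R = 255 × (1-C) × (1-K) = 255 × 0.32 × 0.80 = 65.28 → 65
G = 255 × (1-M) × (1-K) = 255 × 0.70 × 0.80 = 142.8 → 143
B = 255 × (1-Y) × (1-K) = 255 × 0.04 × 0.80 = 8.16 → 8
= RGB(65, 143, 8)


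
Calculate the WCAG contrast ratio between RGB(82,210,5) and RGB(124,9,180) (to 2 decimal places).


Linearize each sRGB channel c=v/255: c/12.92 if c ≤ 0.04045 else ((c+0.055)/1.055)^2.4
L = 0.2126×R_lin + 0.7152×G_lin + 0.0722×B_lin
Color 1 (82,210,5):
  R=82: 82/255≈0.3216 > 0.04045 → ((0.3216+0.055)/1.055)^2.4 ≈ 0.08438
  G=210: 210/255≈0.8235 > 0.04045 → ((0.8235+0.055)/1.055)^2.4 ≈ 0.64448
  B=5: 5/255≈0.0196 ≤ 0.04045 → 0.0196/12.92 ≈ 0.00152
  L1 = 0.2126×0.08438 + 0.7152×0.64448 + 0.0722×0.00152 ≈ 0.47898
Color 2 (124,9,180):
  R=124: 124/255≈0.4863 > 0.04045 → ((0.4863+0.055)/1.055)^2.4 ≈ 0.20156
  G=9: 9/255≈0.0353 ≤ 0.04045 → 0.0353/12.92 ≈ 0.00273
  B=180: 180/255≈0.7059 > 0.04045 → ((0.7059+0.055)/1.055)^2.4 ≈ 0.45641
  L2 = 0.2126×0.20156 + 0.7152×0.00273 + 0.0722×0.45641 ≈ 0.07776
Lighter = 0.47898, Darker = 0.07776
Ratio = (L_lighter + 0.05) / (L_darker + 0.05)
Ratio = (0.47898 + 0.05) / (0.07776 + 0.05) = 0.52898 / 0.12776 ≈ 4.1405
Ratio ≈ 4.14:1


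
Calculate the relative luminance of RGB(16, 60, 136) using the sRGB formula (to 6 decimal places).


Linearize each channel (sRGB transfer function): c = v/255; c_lin = c/12.92 if c ≤ 0.04045, else ((c+0.055)/1.055)^2.4
  R: 16/255 ≈ 0.062745 > 0.04045 → ((0.062745+0.055)/1.055)^2.4 ≈ 0.005182
  G: 60/255 ≈ 0.235294 > 0.04045 → ((0.235294+0.055)/1.055)^2.4 ≈ 0.045186
  B: 136/255 ≈ 0.533333 > 0.04045 → ((0.533333+0.055)/1.055)^2.4 ≈ 0.246201
R_lin = 0.005182, G_lin = 0.045186, B_lin = 0.246201
L = 0.2126×R + 0.7152×G + 0.0722×B
L = 0.2126×0.005182 + 0.7152×0.045186 + 0.0722×0.246201
L ≈ 0.051194


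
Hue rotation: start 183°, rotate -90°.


New hue = (H + rotation) mod 360
New hue = (183 -90) mod 360
= 93 mod 360
= 93°


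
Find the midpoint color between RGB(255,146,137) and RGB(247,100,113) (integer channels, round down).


Midpoint: each channel = ⌊(C₁+C₂)/2⌋
R: ⌊(255+247)/2⌋ = 251
G: ⌊(146+100)/2⌋ = 123
B: ⌊(137+113)/2⌋ = 125
= RGB(251, 123, 125)


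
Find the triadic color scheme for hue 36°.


Triadic: equally spaced at 120° intervals
H1 = 36°
H2 = (36 + 120) mod 360 = 156°
H3 = (36 + 240) mod 360 = 276°
Triadic = 36°, 156°, 276°


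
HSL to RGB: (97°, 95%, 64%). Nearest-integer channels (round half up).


H=97°, S=0.95, L=0.64
C = (1-|2L-1|)×S = (1-|0.28|)×0.95 = 0.684
H' = H/60 = 97/60 ≈ 1.6167; X = C×(1-|H' mod 2 - 1|) = 0.2622
m = L - C/2 = 0.64 - 0.342 = 0.298
Sector ⌊H'⌋ = 1 → (R',G',B') = (0.2622, 0.684, 0.0)
RGB = ((R'+m)×255, (G'+m)×255, (B'+m)×255) = (142.851, 250.41, 75.99)
Round half up → RGB(143, 250, 76)


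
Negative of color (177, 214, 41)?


Invert: (255-R, 255-G, 255-B)
R: 255-177 = 78
G: 255-214 = 41
B: 255-41 = 214
= RGB(78, 41, 214)


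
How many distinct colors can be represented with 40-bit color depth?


Colors = 2^bits = 2^40
= 1,099,511,627,776 colors


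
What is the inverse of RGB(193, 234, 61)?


Invert: (255-R, 255-G, 255-B)
R: 255-193 = 62
G: 255-234 = 21
B: 255-61 = 194
= RGB(62, 21, 194)


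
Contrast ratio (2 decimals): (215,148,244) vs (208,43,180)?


Linearize each sRGB channel c=v/255: c/12.92 if c ≤ 0.04045 else ((c+0.055)/1.055)^2.4
L = 0.2126×R_lin + 0.7152×G_lin + 0.0722×B_lin
Color 1 (215,148,244):
  R=215: 215/255≈0.8431 > 0.04045 → ((0.8431+0.055)/1.055)^2.4 ≈ 0.67954
  G=148: 148/255≈0.5804 > 0.04045 → ((0.5804+0.055)/1.055)^2.4 ≈ 0.29614
  B=244: 244/255≈0.9569 > 0.04045 → ((0.9569+0.055)/1.055)^2.4 ≈ 0.90466
  L1 = 0.2126×0.67954 + 0.7152×0.29614 + 0.0722×0.90466 ≈ 0.42159
Color 2 (208,43,180):
  R=208: 208/255≈0.8157 > 0.04045 → ((0.8157+0.055)/1.055)^2.4 ≈ 0.63076
  G=43: 43/255≈0.1686 > 0.04045 → ((0.1686+0.055)/1.055)^2.4 ≈ 0.02416
  B=180: 180/255≈0.7059 > 0.04045 → ((0.7059+0.055)/1.055)^2.4 ≈ 0.45641
  L2 = 0.2126×0.63076 + 0.7152×0.02416 + 0.0722×0.45641 ≈ 0.18433
Lighter = 0.42159, Darker = 0.18433
Ratio = (L_lighter + 0.05) / (L_darker + 0.05)
Ratio = (0.42159 + 0.05) / (0.18433 + 0.05) = 0.47159 / 0.23433 ≈ 2.0125
Ratio ≈ 2.01:1


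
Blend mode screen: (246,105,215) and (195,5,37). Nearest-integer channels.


Screen: C = 255 - (255-A)×(255-B)/255, rounded to nearest integer
R: 255 - (255-246)×(255-195)/255 = 255 - 540/255 ≈ 255 - 2.118 = 252.882 → 253
G: 255 - (255-105)×(255-5)/255 = 255 - 37500/255 ≈ 255 - 147.059 = 107.941 → 108
B: 255 - (255-215)×(255-37)/255 = 255 - 8720/255 ≈ 255 - 34.196 = 220.804 → 221
= RGB(253, 108, 221)


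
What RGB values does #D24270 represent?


D2 → 210 (R)
42 → 66 (G)
70 → 112 (B)
= RGB(210, 66, 112)


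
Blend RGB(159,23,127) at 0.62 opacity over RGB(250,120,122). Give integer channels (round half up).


C = α×F + (1-α)×B, with 1-α = 0.38
R: 0.62×159 + 0.38×250 = 98.58 + 95.00 = 193.58 → 194
G: 0.62×23 + 0.38×120 = 14.26 + 45.60 = 59.86 → 60
B: 0.62×127 + 0.38×122 = 78.74 + 46.36 = 125.10 → 125
= RGB(194, 60, 125)


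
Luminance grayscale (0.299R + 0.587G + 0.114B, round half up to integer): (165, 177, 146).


Gray = 0.299×R + 0.587×G + 0.114×B
Gray = 0.299×165 + 0.587×177 + 0.114×146
Gray = 49.335 + 103.899 + 16.644
Gray = 169.878 → round half up → 170
Gray = 170


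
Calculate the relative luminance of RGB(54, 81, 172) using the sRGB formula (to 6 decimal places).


Linearize each channel (sRGB transfer function): c = v/255; c_lin = c/12.92 if c ≤ 0.04045, else ((c+0.055)/1.055)^2.4
  R: 54/255 ≈ 0.211765 > 0.04045 → ((0.211765+0.055)/1.055)^2.4 ≈ 0.036889
  G: 81/255 ≈ 0.317647 > 0.04045 → ((0.317647+0.055)/1.055)^2.4 ≈ 0.082283
  B: 172/255 ≈ 0.674510 > 0.04045 → ((0.674510+0.055)/1.055)^2.4 ≈ 0.412543
R_lin = 0.036889, G_lin = 0.082283, B_lin = 0.412543
L = 0.2126×R + 0.7152×G + 0.0722×B
L = 0.2126×0.036889 + 0.7152×0.082283 + 0.0722×0.412543
L ≈ 0.096477


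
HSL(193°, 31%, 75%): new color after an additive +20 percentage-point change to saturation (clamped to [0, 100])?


Original S = 31%
Adjustment = +20 percentage points
New S = 31 + (20) = 51
Clamp to [0, 100] → 51
= HSL(193°, 51%, 75%)


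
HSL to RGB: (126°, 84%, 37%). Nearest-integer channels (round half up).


H=126°, S=0.84, L=0.37
C = (1-|2L-1|)×S = (1-|-0.26|)×0.84 = 0.6216
H' = H/60 = 126/60 ≈ 2.1000; X = C×(1-|H' mod 2 - 1|) = 0.06216
m = L - C/2 = 0.37 - 0.3108 = 0.0592
Sector ⌊H'⌋ = 2 → (R',G',B') = (0.0, 0.6216, 0.06216)
RGB = ((R'+m)×255, (G'+m)×255, (B'+m)×255) = (15.096, 173.604, 30.9468)
Round half up → RGB(15, 174, 31)


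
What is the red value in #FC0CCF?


Color: #FC0CCF
R = FC = 252
G = 0C = 12
B = CF = 207
Red = 252


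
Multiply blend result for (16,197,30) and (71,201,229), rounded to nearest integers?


Multiply: C = A×B/255, rounded to nearest integer
R: 16×71/255 = 1136/255 ≈ 4.455 → 4
G: 197×201/255 = 39597/255 ≈ 155.282 → 155
B: 30×229/255 = 6870/255 ≈ 26.941 → 27
= RGB(4, 155, 27)


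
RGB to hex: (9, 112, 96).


R = 9 → 09 (hex)
G = 112 → 70 (hex)
B = 96 → 60 (hex)
Hex = #097060


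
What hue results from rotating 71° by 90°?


New hue = (H + rotation) mod 360
New hue = (71 + 90) mod 360
= 161 mod 360
= 161°


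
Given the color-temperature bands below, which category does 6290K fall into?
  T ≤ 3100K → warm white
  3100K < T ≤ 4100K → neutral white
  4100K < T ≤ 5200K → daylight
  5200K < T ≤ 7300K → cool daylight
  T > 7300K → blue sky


Temperature: 6290K
5200K < 6290K ≤ 7300K → cool daylight
Classification: cool daylight


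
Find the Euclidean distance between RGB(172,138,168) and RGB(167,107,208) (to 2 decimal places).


d = √[(R₁-R₂)² + (G₁-G₂)² + (B₁-B₂)²]
d = √[(172-167)² + (138-107)² + (168-208)²]
d = √[25 + 961 + 1600]
d = √2586
d ≈ 50.85


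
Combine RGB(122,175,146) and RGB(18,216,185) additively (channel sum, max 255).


Additive: each channel = min(255, C₁+C₂)
R: 122+18 = 140 → 140
G: 175+216 = 391 → 255
B: 146+185 = 331 → 255
= RGB(140, 255, 255)


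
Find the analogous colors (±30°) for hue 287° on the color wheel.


Base hue: 287°
Left analog: (287 - 30) mod 360 = 257°
Right analog: (287 + 30) mod 360 = 317°
Analogous hues = 257° and 317°


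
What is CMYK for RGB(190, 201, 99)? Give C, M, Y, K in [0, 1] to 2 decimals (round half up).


R'=190/255≈0.7451, G'=201/255≈0.7882, B'=99/255≈0.3882
K = 1 - max(R',G',B') = 1 - 201/255 = 54/255 = 0.21176… → 0.21
(1-R'-K)/(1-K) simplifies to (max-R)/max with max = 201:
C = (201-190)/201 = 11/201 = 0.05472… → 0.05
M = (201-201)/201 = 0/201 = 0 → 0.00
Y = (201-99)/201 = 102/201 = 0.50746… → 0.51
= CMYK(0.05, 0.00, 0.51, 0.21)


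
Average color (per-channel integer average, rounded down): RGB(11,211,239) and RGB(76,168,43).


Midpoint: each channel = ⌊(C₁+C₂)/2⌋
R: ⌊(11+76)/2⌋ = 43
G: ⌊(211+168)/2⌋ = 189
B: ⌊(239+43)/2⌋ = 141
= RGB(43, 189, 141)


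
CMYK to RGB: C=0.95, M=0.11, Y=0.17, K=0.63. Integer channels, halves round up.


R = 255 × (1-C) × (1-K) = 255 × 0.05 × 0.37 = 4.7175 → 5
G = 255 × (1-M) × (1-K) = 255 × 0.89 × 0.37 = 83.9715 → 84
B = 255 × (1-Y) × (1-K) = 255 × 0.83 × 0.37 = 78.3105 → 78
= RGB(5, 84, 78)


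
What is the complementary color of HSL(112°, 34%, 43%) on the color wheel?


Complement = opposite side of color wheel = hue + 180°
H' = (112 + 180) mod 360 = 292°
S and L unchanged.
= HSL(292°, 34%, 43%)


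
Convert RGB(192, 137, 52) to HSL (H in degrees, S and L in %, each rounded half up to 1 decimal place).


Normalize: R'=192/255≈0.7529, G'=137/255≈0.5373, B'=52/255≈0.2039
Max=192/255, Min=52/255, Δ=Max-Min=140/255
L = (Max+Min)/2 = (192+52)/510 = 244/510 = 0.47843… → L = 47.8%
L ≤ 0.5 → S = Δ/(Max+Min) = 140/(192+52) = 140/244 = 0.57377… → S = 57.4%
(the 1/255 factors cancel in S and H, so raw channel differences can be used)
Max is R' → H = 60 × (((G-B)/Δ) mod 6) = 60 × (((137-52)/140) mod 6)
  85/140 = 0.6071…
  H = 60 × 0.6071… = 36.428…° → H = 36.4°
= HSL(36.4°, 57.4%, 47.8%)


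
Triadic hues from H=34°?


Triadic: equally spaced at 120° intervals
H1 = 34°
H2 = (34 + 120) mod 360 = 154°
H3 = (34 + 240) mod 360 = 274°
Triadic = 34°, 154°, 274°


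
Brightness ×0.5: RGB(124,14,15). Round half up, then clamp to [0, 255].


Multiply each channel by 0.5, round half up, clamp to [0, 255]
R: 124×0.5 = 62
G: 14×0.5 = 7
B: 15×0.5 = 7.5 → round → 8
= RGB(62, 7, 8)


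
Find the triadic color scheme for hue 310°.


Triadic: equally spaced at 120° intervals
H1 = 310°
H2 = (310 + 120) mod 360 = 70°
H3 = (310 + 240) mod 360 = 190°
Triadic = 310°, 70°, 190°


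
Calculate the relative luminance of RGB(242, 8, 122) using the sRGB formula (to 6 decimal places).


Linearize each channel (sRGB transfer function): c = v/255; c_lin = c/12.92 if c ≤ 0.04045, else ((c+0.055)/1.055)^2.4
  R: 242/255 ≈ 0.949020 > 0.04045 → ((0.949020+0.055)/1.055)^2.4 ≈ 0.887923
  G: 8/255 ≈ 0.031373 ≤ 0.04045 → 0.031373/12.92 ≈ 0.002428
  B: 122/255 ≈ 0.478431 > 0.04045 → ((0.478431+0.055)/1.055)^2.4 ≈ 0.194618
R_lin = 0.887923, G_lin = 0.002428, B_lin = 0.194618
L = 0.2126×R + 0.7152×G + 0.0722×B
L = 0.2126×0.887923 + 0.7152×0.002428 + 0.0722×0.194618
L ≈ 0.204561


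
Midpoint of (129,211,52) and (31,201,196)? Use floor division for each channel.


Midpoint: each channel = ⌊(C₁+C₂)/2⌋
R: ⌊(129+31)/2⌋ = 80
G: ⌊(211+201)/2⌋ = 206
B: ⌊(52+196)/2⌋ = 124
= RGB(80, 206, 124)


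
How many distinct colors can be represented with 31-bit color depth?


Colors = 2^bits = 2^31
= 2,147,483,648 colors


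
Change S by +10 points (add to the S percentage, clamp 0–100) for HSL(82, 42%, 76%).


Original S = 42%
Adjustment = +10 percentage points
New S = 42 + (10) = 52
Clamp to [0, 100] → 52
= HSL(82°, 52%, 76%)


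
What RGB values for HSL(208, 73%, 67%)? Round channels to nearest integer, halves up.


H=208°, S=0.73, L=0.67
C = (1-|2L-1|)×S = (1-|0.34|)×0.73 = 0.4818
H' = H/60 = 208/60 ≈ 3.4667; X = C×(1-|H' mod 2 - 1|) = 0.25696
m = L - C/2 = 0.67 - 0.2409 = 0.4291
Sector ⌊H'⌋ = 3 → (R',G',B') = (0.0, 0.25696, 0.4818)
RGB = ((R'+m)×255, (G'+m)×255, (B'+m)×255) = (109.4205, 174.9453, 232.2795)
Round half up → RGB(109, 175, 232)


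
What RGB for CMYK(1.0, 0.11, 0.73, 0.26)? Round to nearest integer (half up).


R = 255 × (1-C) × (1-K) = 255 × 0.00 × 0.74 = 0
G = 255 × (1-M) × (1-K) = 255 × 0.89 × 0.74 = 167.943 → 168
B = 255 × (1-Y) × (1-K) = 255 × 0.27 × 0.74 = 50.949 → 51
= RGB(0, 168, 51)


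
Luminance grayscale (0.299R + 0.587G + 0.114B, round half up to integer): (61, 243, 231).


Gray = 0.299×R + 0.587×G + 0.114×B
Gray = 0.299×61 + 0.587×243 + 0.114×231
Gray = 18.239 + 142.641 + 26.334
Gray = 187.214 → round half up → 187
Gray = 187


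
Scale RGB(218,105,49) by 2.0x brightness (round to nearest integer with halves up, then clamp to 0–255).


Multiply each channel by 2.0, round half up, clamp to [0, 255]
R: 218×2.0 = 436 → clamp → 255
G: 105×2.0 = 210
B: 49×2.0 = 98
= RGB(255, 210, 98)


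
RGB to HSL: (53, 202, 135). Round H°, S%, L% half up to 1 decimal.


Normalize: R'=53/255≈0.2078, G'=202/255≈0.7922, B'=135/255≈0.5294
Max=202/255, Min=53/255, Δ=Max-Min=149/255
L = (Max+Min)/2 = (202+53)/510 = 255/510 = 0.5 → L = 50.0%
L ≤ 0.5 → S = Δ/(Max+Min) = 149/(202+53) = 149/255 = 0.58431… → S = 58.4%
(the 1/255 factors cancel in S and H, so raw channel differences can be used)
Max is G' → H = 60 × ((B-R)/Δ + 2) = 60 × ((135-53)/149 + 2)
  82/149 + 2 = 0.5503… + 2 = 2.5503…
  H = 60 × 2.5503… = 153.020…° → H = 153.0°
= HSL(153.0°, 58.4%, 50.0%)


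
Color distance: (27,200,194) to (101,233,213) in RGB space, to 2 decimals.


d = √[(R₁-R₂)² + (G₁-G₂)² + (B₁-B₂)²]
d = √[(27-101)² + (200-233)² + (194-213)²]
d = √[5476 + 1089 + 361]
d = √6926
d ≈ 83.22


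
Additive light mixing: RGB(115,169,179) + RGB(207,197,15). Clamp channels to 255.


Additive: each channel = min(255, C₁+C₂)
R: 115+207 = 322 → 255
G: 169+197 = 366 → 255
B: 179+15 = 194 → 194
= RGB(255, 255, 194)


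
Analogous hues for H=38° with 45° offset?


Base hue: 38°
Left analog: (38 - 45) mod 360 = 353°
Right analog: (38 + 45) mod 360 = 83°
Analogous hues = 353° and 83°


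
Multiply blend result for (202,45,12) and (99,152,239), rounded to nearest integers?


Multiply: C = A×B/255, rounded to nearest integer
R: 202×99/255 = 19998/255 ≈ 78.424 → 78
G: 45×152/255 = 6840/255 ≈ 26.824 → 27
B: 12×239/255 = 2868/255 ≈ 11.247 → 11
= RGB(78, 27, 11)


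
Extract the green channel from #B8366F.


Color: #B8366F
R = B8 = 184
G = 36 = 54
B = 6F = 111
Green = 54


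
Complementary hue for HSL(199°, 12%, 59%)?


Complement = opposite side of color wheel = hue + 180°
H' = (199 + 180) mod 360 = 19°
S and L unchanged.
= HSL(19°, 12%, 59%)


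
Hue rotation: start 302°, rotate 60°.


New hue = (H + rotation) mod 360
New hue = (302 + 60) mod 360
= 362 mod 360
= 2°


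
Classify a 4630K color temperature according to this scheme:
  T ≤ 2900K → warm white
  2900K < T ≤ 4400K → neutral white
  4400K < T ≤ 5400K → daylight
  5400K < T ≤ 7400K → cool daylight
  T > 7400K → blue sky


Temperature: 4630K
4400K < 4630K ≤ 5400K → daylight
Classification: daylight


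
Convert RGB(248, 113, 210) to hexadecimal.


R = 248 → F8 (hex)
G = 113 → 71 (hex)
B = 210 → D2 (hex)
Hex = #F871D2


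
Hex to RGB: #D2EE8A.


D2 → 210 (R)
EE → 238 (G)
8A → 138 (B)
= RGB(210, 238, 138)


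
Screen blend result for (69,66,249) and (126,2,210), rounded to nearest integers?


Screen: C = 255 - (255-A)×(255-B)/255, rounded to nearest integer
R: 255 - (255-69)×(255-126)/255 = 255 - 23994/255 ≈ 255 - 94.094 = 160.906 → 161
G: 255 - (255-66)×(255-2)/255 = 255 - 47817/255 ≈ 255 - 187.518 = 67.482 → 67
B: 255 - (255-249)×(255-210)/255 = 255 - 270/255 ≈ 255 - 1.059 = 253.941 → 254
= RGB(161, 67, 254)


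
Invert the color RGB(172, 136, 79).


Invert: (255-R, 255-G, 255-B)
R: 255-172 = 83
G: 255-136 = 119
B: 255-79 = 176
= RGB(83, 119, 176)


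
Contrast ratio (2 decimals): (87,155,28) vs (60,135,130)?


Linearize each sRGB channel c=v/255: c/12.92 if c ≤ 0.04045 else ((c+0.055)/1.055)^2.4
L = 0.2126×R_lin + 0.7152×G_lin + 0.0722×B_lin
Color 1 (87,155,28):
  R=87: 87/255≈0.3412 > 0.04045 → ((0.3412+0.055)/1.055)^2.4 ≈ 0.09531
  G=155: 155/255≈0.6078 > 0.04045 → ((0.6078+0.055)/1.055)^2.4 ≈ 0.32778
  B=28: 28/255≈0.1098 > 0.04045 → ((0.1098+0.055)/1.055)^2.4 ≈ 0.01161
  L1 = 0.2126×0.09531 + 0.7152×0.32778 + 0.0722×0.01161 ≈ 0.25553
Color 2 (60,135,130):
  R=60: 60/255≈0.2353 > 0.04045 → ((0.2353+0.055)/1.055)^2.4 ≈ 0.04519
  G=135: 135/255≈0.5294 > 0.04045 → ((0.5294+0.055)/1.055)^2.4 ≈ 0.24228
  B=130: 130/255≈0.5098 > 0.04045 → ((0.5098+0.055)/1.055)^2.4 ≈ 0.22323
  L2 = 0.2126×0.04519 + 0.7152×0.24228 + 0.0722×0.22323 ≈ 0.19900
Lighter = 0.25553, Darker = 0.19900
Ratio = (L_lighter + 0.05) / (L_darker + 0.05)
Ratio = (0.25553 + 0.05) / (0.19900 + 0.05) = 0.30553 / 0.24900 ≈ 1.2270
Ratio ≈ 1.23:1


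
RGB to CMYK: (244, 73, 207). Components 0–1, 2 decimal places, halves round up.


R'=244/255≈0.9569, G'=73/255≈0.2863, B'=207/255≈0.8118
K = 1 - max(R',G',B') = 1 - 244/255 = 11/255 = 0.04313… → 0.04
(1-R'-K)/(1-K) simplifies to (max-R)/max with max = 244:
C = (244-244)/244 = 0/244 = 0 → 0.00
M = (244-73)/244 = 171/244 = 0.70081… → 0.70
Y = (244-207)/244 = 37/244 = 0.15163… → 0.15
= CMYK(0.00, 0.70, 0.15, 0.04)


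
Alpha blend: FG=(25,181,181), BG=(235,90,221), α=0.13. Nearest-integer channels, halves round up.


C = α×F + (1-α)×B, with 1-α = 0.87
R: 0.13×25 + 0.87×235 = 3.25 + 204.45 = 207.70 → 208
G: 0.13×181 + 0.87×90 = 23.53 + 78.30 = 101.83 → 102
B: 0.13×181 + 0.87×221 = 23.53 + 192.27 = 215.80 → 216
= RGB(208, 102, 216)


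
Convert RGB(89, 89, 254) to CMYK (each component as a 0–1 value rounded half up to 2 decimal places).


R'=89/255≈0.3490, G'=89/255≈0.3490, B'=254/255≈0.9961
K = 1 - max(R',G',B') = 1 - 254/255 = 1/255 = 0.00392… → 0.00
(1-R'-K)/(1-K) simplifies to (max-R)/max with max = 254:
C = (254-89)/254 = 165/254 = 0.64960… → 0.65
M = (254-89)/254 = 165/254 = 0.64960… → 0.65
Y = (254-254)/254 = 0/254 = 0 → 0.00
= CMYK(0.65, 0.65, 0.00, 0.00)


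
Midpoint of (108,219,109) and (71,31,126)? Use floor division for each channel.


Midpoint: each channel = ⌊(C₁+C₂)/2⌋
R: ⌊(108+71)/2⌋ = 89
G: ⌊(219+31)/2⌋ = 125
B: ⌊(109+126)/2⌋ = 117
= RGB(89, 125, 117)


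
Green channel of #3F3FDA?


Color: #3F3FDA
R = 3F = 63
G = 3F = 63
B = DA = 218
Green = 63


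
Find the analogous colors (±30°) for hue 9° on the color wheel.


Base hue: 9°
Left analog: (9 - 30) mod 360 = 339°
Right analog: (9 + 30) mod 360 = 39°
Analogous hues = 339° and 39°


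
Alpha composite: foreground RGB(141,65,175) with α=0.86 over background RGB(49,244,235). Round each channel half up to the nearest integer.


C = α×F + (1-α)×B, with 1-α = 0.14
R: 0.86×141 + 0.14×49 = 121.26 + 6.86 = 128.12 → 128
G: 0.86×65 + 0.14×244 = 55.90 + 34.16 = 90.06 → 90
B: 0.86×175 + 0.14×235 = 150.50 + 32.90 = 183.40 → 183
= RGB(128, 90, 183)


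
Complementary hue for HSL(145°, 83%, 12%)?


Complement = opposite side of color wheel = hue + 180°
H' = (145 + 180) mod 360 = 325°
S and L unchanged.
= HSL(325°, 83%, 12%)


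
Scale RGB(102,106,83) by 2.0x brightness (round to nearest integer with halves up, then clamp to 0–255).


Multiply each channel by 2.0, round half up, clamp to [0, 255]
R: 102×2.0 = 204
G: 106×2.0 = 212
B: 83×2.0 = 166
= RGB(204, 212, 166)


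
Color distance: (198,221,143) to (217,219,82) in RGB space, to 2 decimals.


d = √[(R₁-R₂)² + (G₁-G₂)² + (B₁-B₂)²]
d = √[(198-217)² + (221-219)² + (143-82)²]
d = √[361 + 4 + 3721]
d = √4086
d ≈ 63.92


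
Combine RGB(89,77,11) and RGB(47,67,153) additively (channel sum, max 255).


Additive: each channel = min(255, C₁+C₂)
R: 89+47 = 136 → 136
G: 77+67 = 144 → 144
B: 11+153 = 164 → 164
= RGB(136, 144, 164)


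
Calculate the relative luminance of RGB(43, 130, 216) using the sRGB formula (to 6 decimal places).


Linearize each channel (sRGB transfer function): c = v/255; c_lin = c/12.92 if c ≤ 0.04045, else ((c+0.055)/1.055)^2.4
  R: 43/255 ≈ 0.168627 > 0.04045 → ((0.168627+0.055)/1.055)^2.4 ≈ 0.024158
  G: 130/255 ≈ 0.509804 > 0.04045 → ((0.509804+0.055)/1.055)^2.4 ≈ 0.223228
  B: 216/255 ≈ 0.847059 > 0.04045 → ((0.847059+0.055)/1.055)^2.4 ≈ 0.686685
R_lin = 0.024158, G_lin = 0.223228, B_lin = 0.686685
L = 0.2126×R + 0.7152×G + 0.0722×B
L = 0.2126×0.024158 + 0.7152×0.223228 + 0.0722×0.686685
L ≈ 0.214367


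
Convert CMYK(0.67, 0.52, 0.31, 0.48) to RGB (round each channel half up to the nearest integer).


R = 255 × (1-C) × (1-K) = 255 × 0.33 × 0.52 = 43.758 → 44
G = 255 × (1-M) × (1-K) = 255 × 0.48 × 0.52 = 63.648 → 64
B = 255 × (1-Y) × (1-K) = 255 × 0.69 × 0.52 = 91.494 → 91
= RGB(44, 64, 91)


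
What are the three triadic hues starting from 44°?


Triadic: equally spaced at 120° intervals
H1 = 44°
H2 = (44 + 120) mod 360 = 164°
H3 = (44 + 240) mod 360 = 284°
Triadic = 44°, 164°, 284°


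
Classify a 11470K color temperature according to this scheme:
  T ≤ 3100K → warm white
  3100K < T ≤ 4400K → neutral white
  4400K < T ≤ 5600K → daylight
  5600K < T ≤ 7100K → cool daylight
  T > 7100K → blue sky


Temperature: 11470K
11470K > 7100K → blue sky
Classification: blue sky


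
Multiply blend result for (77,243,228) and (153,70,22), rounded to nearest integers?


Multiply: C = A×B/255, rounded to nearest integer
R: 77×153/255 = 11781/255 ≈ 46.200 → 46
G: 243×70/255 = 17010/255 ≈ 66.706 → 67
B: 228×22/255 = 5016/255 ≈ 19.671 → 20
= RGB(46, 67, 20)


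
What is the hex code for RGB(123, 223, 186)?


R = 123 → 7B (hex)
G = 223 → DF (hex)
B = 186 → BA (hex)
Hex = #7BDFBA


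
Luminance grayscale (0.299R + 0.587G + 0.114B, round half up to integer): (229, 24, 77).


Gray = 0.299×R + 0.587×G + 0.114×B
Gray = 0.299×229 + 0.587×24 + 0.114×77
Gray = 68.471 + 14.088 + 8.778
Gray = 91.337 → round half up → 91
Gray = 91


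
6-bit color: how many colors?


Colors = 2^bits = 2^6
= 64 colors


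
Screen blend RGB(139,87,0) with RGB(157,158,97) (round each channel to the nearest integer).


Screen: C = 255 - (255-A)×(255-B)/255, rounded to nearest integer
R: 255 - (255-139)×(255-157)/255 = 255 - 11368/255 ≈ 255 - 44.580 = 210.420 → 210
G: 255 - (255-87)×(255-158)/255 = 255 - 16296/255 ≈ 255 - 63.906 = 191.094 → 191
B: 255 - (255-0)×(255-97)/255 = 255 - 40290/255 ≈ 255 - 158.000 = 97.000 → 97
= RGB(210, 191, 97)


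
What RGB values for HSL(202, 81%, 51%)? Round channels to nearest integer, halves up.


H=202°, S=0.81, L=0.51
C = (1-|2L-1|)×S = (1-|0.02|)×0.81 = 0.7938
H' = H/60 = 202/60 ≈ 3.3667; X = C×(1-|H' mod 2 - 1|) = 0.50274
m = L - C/2 = 0.51 - 0.3969 = 0.1131
Sector ⌊H'⌋ = 3 → (R',G',B') = (0.0, 0.50274, 0.7938)
RGB = ((R'+m)×255, (G'+m)×255, (B'+m)×255) = (28.8405, 157.0392, 231.2595)
Round half up → RGB(29, 157, 231)


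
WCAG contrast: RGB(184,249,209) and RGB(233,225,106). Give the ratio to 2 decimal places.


Linearize each sRGB channel c=v/255: c/12.92 if c ≤ 0.04045 else ((c+0.055)/1.055)^2.4
L = 0.2126×R_lin + 0.7152×G_lin + 0.0722×B_lin
Color 1 (184,249,209):
  R=184: 184/255≈0.7216 > 0.04045 → ((0.7216+0.055)/1.055)^2.4 ≈ 0.47932
  G=249: 249/255≈0.9765 > 0.04045 → ((0.9765+0.055)/1.055)^2.4 ≈ 0.94731
  B=209: 209/255≈0.8196 > 0.04045 → ((0.8196+0.055)/1.055)^2.4 ≈ 0.63760
  L1 = 0.2126×0.47932 + 0.7152×0.94731 + 0.0722×0.63760 ≈ 0.82545
Color 2 (233,225,106):
  R=233: 233/255≈0.9137 > 0.04045 → ((0.9137+0.055)/1.055)^2.4 ≈ 0.81485
  G=225: 225/255≈0.8824 > 0.04045 → ((0.8824+0.055)/1.055)^2.4 ≈ 0.75294
  B=106: 106/255≈0.4157 > 0.04045 → ((0.4157+0.055)/1.055)^2.4 ≈ 0.14413
  L2 = 0.2126×0.81485 + 0.7152×0.75294 + 0.0722×0.14413 ≈ 0.72215
Lighter = 0.82545, Darker = 0.72215
Ratio = (L_lighter + 0.05) / (L_darker + 0.05)
Ratio = (0.82545 + 0.05) / (0.72215 + 0.05) = 0.87545 / 0.77215 ≈ 1.1338
Ratio ≈ 1.13:1


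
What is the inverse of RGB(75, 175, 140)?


Invert: (255-R, 255-G, 255-B)
R: 255-75 = 180
G: 255-175 = 80
B: 255-140 = 115
= RGB(180, 80, 115)


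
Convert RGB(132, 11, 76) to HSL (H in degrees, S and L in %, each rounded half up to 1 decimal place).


Normalize: R'=132/255≈0.5176, G'=11/255≈0.0431, B'=76/255≈0.2980
Max=132/255, Min=11/255, Δ=Max-Min=121/255
L = (Max+Min)/2 = (132+11)/510 = 143/510 = 0.28039… → L = 28.0%
L ≤ 0.5 → S = Δ/(Max+Min) = 121/(132+11) = 121/143 = 0.84615… → S = 84.6%
(the 1/255 factors cancel in S and H, so raw channel differences can be used)
Max is R' → H = 60 × (((G-B)/Δ) mod 6) = 60 × (((11-76)/121) mod 6)
  (-65)/121 = -0.5371…; negative, so add 6 → 5.4628…
  H = 60 × 5.4628… = 327.768…° → H = 327.8°
= HSL(327.8°, 84.6%, 28.0%)


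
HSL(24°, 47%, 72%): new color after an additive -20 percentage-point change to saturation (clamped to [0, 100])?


Original S = 47%
Adjustment = -20 percentage points
New S = 47 + (-20) = 27
Clamp to [0, 100] → 27
= HSL(24°, 27%, 72%)


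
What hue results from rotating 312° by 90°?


New hue = (H + rotation) mod 360
New hue = (312 + 90) mod 360
= 402 mod 360
= 42°


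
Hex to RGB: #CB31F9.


CB → 203 (R)
31 → 49 (G)
F9 → 249 (B)
= RGB(203, 49, 249)


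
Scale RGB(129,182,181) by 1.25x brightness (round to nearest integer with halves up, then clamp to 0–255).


Multiply each channel by 1.25, round half up, clamp to [0, 255]
R: 129×1.25 = 161.25 → round → 161
G: 182×1.25 = 227.5 → round → 228
B: 181×1.25 = 226.25 → round → 226
= RGB(161, 228, 226)


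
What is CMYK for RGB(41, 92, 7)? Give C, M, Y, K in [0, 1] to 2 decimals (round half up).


R'=41/255≈0.1608, G'=92/255≈0.3608, B'=7/255≈0.0275
K = 1 - max(R',G',B') = 1 - 92/255 = 163/255 = 0.63921… → 0.64
(1-R'-K)/(1-K) simplifies to (max-R)/max with max = 92:
C = (92-41)/92 = 51/92 = 0.55434… → 0.55
M = (92-92)/92 = 0/92 = 0 → 0.00
Y = (92-7)/92 = 85/92 = 0.92391… → 0.92
= CMYK(0.55, 0.00, 0.92, 0.64)


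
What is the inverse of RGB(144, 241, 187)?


Invert: (255-R, 255-G, 255-B)
R: 255-144 = 111
G: 255-241 = 14
B: 255-187 = 68
= RGB(111, 14, 68)


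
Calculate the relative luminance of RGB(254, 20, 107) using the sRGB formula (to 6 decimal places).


Linearize each channel (sRGB transfer function): c = v/255; c_lin = c/12.92 if c ≤ 0.04045, else ((c+0.055)/1.055)^2.4
  R: 254/255 ≈ 0.996078 > 0.04045 → ((0.996078+0.055)/1.055)^2.4 ≈ 0.991102
  G: 20/255 ≈ 0.078431 > 0.04045 → ((0.078431+0.055)/1.055)^2.4 ≈ 0.006995
  B: 107/255 ≈ 0.419608 > 0.04045 → ((0.419608+0.055)/1.055)^2.4 ≈ 0.147027
R_lin = 0.991102, G_lin = 0.006995, B_lin = 0.147027
L = 0.2126×R + 0.7152×G + 0.0722×B
L = 0.2126×0.991102 + 0.7152×0.006995 + 0.0722×0.147027
L ≈ 0.226327


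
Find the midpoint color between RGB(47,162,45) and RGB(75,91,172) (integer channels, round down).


Midpoint: each channel = ⌊(C₁+C₂)/2⌋
R: ⌊(47+75)/2⌋ = 61
G: ⌊(162+91)/2⌋ = 126
B: ⌊(45+172)/2⌋ = 108
= RGB(61, 126, 108)


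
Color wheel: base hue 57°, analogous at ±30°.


Base hue: 57°
Left analog: (57 - 30) mod 360 = 27°
Right analog: (57 + 30) mod 360 = 87°
Analogous hues = 27° and 87°


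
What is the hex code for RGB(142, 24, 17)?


R = 142 → 8E (hex)
G = 24 → 18 (hex)
B = 17 → 11 (hex)
Hex = #8E1811


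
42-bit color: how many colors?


Colors = 2^bits = 2^42
= 4,398,046,511,104 colors


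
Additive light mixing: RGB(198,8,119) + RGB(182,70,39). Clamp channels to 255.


Additive: each channel = min(255, C₁+C₂)
R: 198+182 = 380 → 255
G: 8+70 = 78 → 78
B: 119+39 = 158 → 158
= RGB(255, 78, 158)


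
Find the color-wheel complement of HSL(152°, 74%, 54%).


Complement = opposite side of color wheel = hue + 180°
H' = (152 + 180) mod 360 = 332°
S and L unchanged.
= HSL(332°, 74%, 54%)


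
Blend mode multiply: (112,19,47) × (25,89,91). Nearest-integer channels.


Multiply: C = A×B/255, rounded to nearest integer
R: 112×25/255 = 2800/255 ≈ 10.980 → 11
G: 19×89/255 = 1691/255 ≈ 6.631 → 7
B: 47×91/255 = 4277/255 ≈ 16.773 → 17
= RGB(11, 7, 17)


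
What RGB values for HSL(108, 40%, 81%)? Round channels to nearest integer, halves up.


H=108°, S=0.40, L=0.81
C = (1-|2L-1|)×S = (1-|0.62|)×0.40 = 0.152
H' = H/60 = 108/60 ≈ 1.8000; X = C×(1-|H' mod 2 - 1|) = 0.0304
m = L - C/2 = 0.81 - 0.076 = 0.734
Sector ⌊H'⌋ = 1 → (R',G',B') = (0.0304, 0.152, 0.0)
RGB = ((R'+m)×255, (G'+m)×255, (B'+m)×255) = (194.922, 225.93, 187.17)
Round half up → RGB(195, 226, 187)


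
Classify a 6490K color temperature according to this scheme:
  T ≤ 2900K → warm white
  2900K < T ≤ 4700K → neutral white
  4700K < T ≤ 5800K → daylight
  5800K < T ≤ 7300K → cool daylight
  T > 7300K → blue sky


Temperature: 6490K
5800K < 6490K ≤ 7300K → cool daylight
Classification: cool daylight


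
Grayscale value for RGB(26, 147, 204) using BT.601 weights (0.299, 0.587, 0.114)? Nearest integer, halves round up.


Gray = 0.299×R + 0.587×G + 0.114×B
Gray = 0.299×26 + 0.587×147 + 0.114×204
Gray = 7.774 + 86.289 + 23.256
Gray = 117.319 → round half up → 117
Gray = 117


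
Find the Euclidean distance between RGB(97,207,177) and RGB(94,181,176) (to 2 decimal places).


d = √[(R₁-R₂)² + (G₁-G₂)² + (B₁-B₂)²]
d = √[(97-94)² + (207-181)² + (177-176)²]
d = √[9 + 676 + 1]
d = √686
d ≈ 26.19


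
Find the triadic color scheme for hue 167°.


Triadic: equally spaced at 120° intervals
H1 = 167°
H2 = (167 + 120) mod 360 = 287°
H3 = (167 + 240) mod 360 = 47°
Triadic = 167°, 287°, 47°


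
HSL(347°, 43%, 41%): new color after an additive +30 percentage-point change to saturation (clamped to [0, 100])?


Original S = 43%
Adjustment = +30 percentage points
New S = 43 + (30) = 73
Clamp to [0, 100] → 73
= HSL(347°, 73%, 41%)


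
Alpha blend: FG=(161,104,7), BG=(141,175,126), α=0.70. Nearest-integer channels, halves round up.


C = α×F + (1-α)×B, with 1-α = 0.30
R: 0.70×161 + 0.30×141 = 112.70 + 42.30 = 155.00 → 155
G: 0.70×104 + 0.30×175 = 72.80 + 52.50 = 125.30 → 125
B: 0.70×7 + 0.30×126 = 4.90 + 37.80 = 42.70 → 43
= RGB(155, 125, 43)


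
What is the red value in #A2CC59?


Color: #A2CC59
R = A2 = 162
G = CC = 204
B = 59 = 89
Red = 162


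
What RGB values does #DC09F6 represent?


DC → 220 (R)
09 → 9 (G)
F6 → 246 (B)
= RGB(220, 9, 246)


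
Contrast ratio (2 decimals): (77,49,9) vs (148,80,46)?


Linearize each sRGB channel c=v/255: c/12.92 if c ≤ 0.04045 else ((c+0.055)/1.055)^2.4
L = 0.2126×R_lin + 0.7152×G_lin + 0.0722×B_lin
Color 1 (77,49,9):
  R=77: 77/255≈0.3020 > 0.04045 → ((0.3020+0.055)/1.055)^2.4 ≈ 0.07421
  G=49: 49/255≈0.1922 > 0.04045 → ((0.1922+0.055)/1.055)^2.4 ≈ 0.03071
  B=9: 9/255≈0.0353 ≤ 0.04045 → 0.0353/12.92 ≈ 0.00273
  L1 = 0.2126×0.07421 + 0.7152×0.03071 + 0.0722×0.00273 ≈ 0.03794
Color 2 (148,80,46):
  R=148: 148/255≈0.5804 > 0.04045 → ((0.5804+0.055)/1.055)^2.4 ≈ 0.29614
  G=80: 80/255≈0.3137 > 0.04045 → ((0.3137+0.055)/1.055)^2.4 ≈ 0.08022
  B=46: 46/255≈0.1804 > 0.04045 → ((0.1804+0.055)/1.055)^2.4 ≈ 0.02732
  L2 = 0.2126×0.29614 + 0.7152×0.08022 + 0.0722×0.02732 ≈ 0.12230
Lighter = 0.12230, Darker = 0.03794
Ratio = (L_lighter + 0.05) / (L_darker + 0.05)
Ratio = (0.12230 + 0.05) / (0.03794 + 0.05) = 0.17230 / 0.08794 ≈ 1.9593
Ratio ≈ 1.96:1


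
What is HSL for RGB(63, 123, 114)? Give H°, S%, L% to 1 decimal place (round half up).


Normalize: R'=63/255≈0.2471, G'=123/255≈0.4824, B'=114/255≈0.4471
Max=123/255, Min=63/255, Δ=Max-Min=60/255
L = (Max+Min)/2 = (123+63)/510 = 186/510 = 0.36470… → L = 36.5%
L ≤ 0.5 → S = Δ/(Max+Min) = 60/(123+63) = 60/186 = 0.32258… → S = 32.3%
(the 1/255 factors cancel in S and H, so raw channel differences can be used)
Max is G' → H = 60 × ((B-R)/Δ + 2) = 60 × ((114-63)/60 + 2)
  51/60 + 2 = 0.85 + 2 = 2.85
  H = 60 × 2.85 = 171° → H = 171.0°
= HSL(171.0°, 32.3%, 36.5%)


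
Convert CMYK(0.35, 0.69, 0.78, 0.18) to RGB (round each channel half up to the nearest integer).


R = 255 × (1-C) × (1-K) = 255 × 0.65 × 0.82 = 135.915 → 136
G = 255 × (1-M) × (1-K) = 255 × 0.31 × 0.82 = 64.821 → 65
B = 255 × (1-Y) × (1-K) = 255 × 0.22 × 0.82 = 46.002 → 46
= RGB(136, 65, 46)


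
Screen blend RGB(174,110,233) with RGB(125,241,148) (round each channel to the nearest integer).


Screen: C = 255 - (255-A)×(255-B)/255, rounded to nearest integer
R: 255 - (255-174)×(255-125)/255 = 255 - 10530/255 ≈ 255 - 41.294 = 213.706 → 214
G: 255 - (255-110)×(255-241)/255 = 255 - 2030/255 ≈ 255 - 7.961 = 247.039 → 247
B: 255 - (255-233)×(255-148)/255 = 255 - 2354/255 ≈ 255 - 9.231 = 245.769 → 246
= RGB(214, 247, 246)


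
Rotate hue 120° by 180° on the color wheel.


New hue = (H + rotation) mod 360
New hue = (120 + 180) mod 360
= 300 mod 360
= 300°


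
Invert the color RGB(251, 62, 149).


Invert: (255-R, 255-G, 255-B)
R: 255-251 = 4
G: 255-62 = 193
B: 255-149 = 106
= RGB(4, 193, 106)


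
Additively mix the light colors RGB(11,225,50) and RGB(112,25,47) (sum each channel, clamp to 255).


Additive: each channel = min(255, C₁+C₂)
R: 11+112 = 123 → 123
G: 225+25 = 250 → 250
B: 50+47 = 97 → 97
= RGB(123, 250, 97)


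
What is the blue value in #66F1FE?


Color: #66F1FE
R = 66 = 102
G = F1 = 241
B = FE = 254
Blue = 254


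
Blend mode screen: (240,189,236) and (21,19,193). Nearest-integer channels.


Screen: C = 255 - (255-A)×(255-B)/255, rounded to nearest integer
R: 255 - (255-240)×(255-21)/255 = 255 - 3510/255 ≈ 255 - 13.765 = 241.235 → 241
G: 255 - (255-189)×(255-19)/255 = 255 - 15576/255 ≈ 255 - 61.082 = 193.918 → 194
B: 255 - (255-236)×(255-193)/255 = 255 - 1178/255 ≈ 255 - 4.620 = 250.380 → 250
= RGB(241, 194, 250)


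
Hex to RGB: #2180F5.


21 → 33 (R)
80 → 128 (G)
F5 → 245 (B)
= RGB(33, 128, 245)


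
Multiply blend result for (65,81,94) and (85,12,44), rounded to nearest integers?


Multiply: C = A×B/255, rounded to nearest integer
R: 65×85/255 = 5525/255 ≈ 21.667 → 22
G: 81×12/255 = 972/255 ≈ 3.812 → 4
B: 94×44/255 = 4136/255 ≈ 16.220 → 16
= RGB(22, 4, 16)


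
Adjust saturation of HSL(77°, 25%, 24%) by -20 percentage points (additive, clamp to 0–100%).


Original S = 25%
Adjustment = -20 percentage points
New S = 25 + (-20) = 5
Clamp to [0, 100] → 5
= HSL(77°, 5%, 24%)


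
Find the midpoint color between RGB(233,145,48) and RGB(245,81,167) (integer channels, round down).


Midpoint: each channel = ⌊(C₁+C₂)/2⌋
R: ⌊(233+245)/2⌋ = 239
G: ⌊(145+81)/2⌋ = 113
B: ⌊(48+167)/2⌋ = 107
= RGB(239, 113, 107)


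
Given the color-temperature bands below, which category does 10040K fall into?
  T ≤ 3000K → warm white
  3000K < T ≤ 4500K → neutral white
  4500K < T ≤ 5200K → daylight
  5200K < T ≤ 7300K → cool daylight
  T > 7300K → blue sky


Temperature: 10040K
10040K > 7300K → blue sky
Classification: blue sky


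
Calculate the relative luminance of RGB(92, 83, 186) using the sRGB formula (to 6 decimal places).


Linearize each channel (sRGB transfer function): c = v/255; c_lin = c/12.92 if c ≤ 0.04045, else ((c+0.055)/1.055)^2.4
  R: 92/255 ≈ 0.360784 > 0.04045 → ((0.360784+0.055)/1.055)^2.4 ≈ 0.107023
  G: 83/255 ≈ 0.325490 > 0.04045 → ((0.325490+0.055)/1.055)^2.4 ≈ 0.086500
  B: 186/255 ≈ 0.729412 > 0.04045 → ((0.729412+0.055)/1.055)^2.4 ≈ 0.491021
R_lin = 0.107023, G_lin = 0.086500, B_lin = 0.491021
L = 0.2126×R + 0.7152×G + 0.0722×B
L = 0.2126×0.107023 + 0.7152×0.086500 + 0.0722×0.491021
L ≈ 0.120070


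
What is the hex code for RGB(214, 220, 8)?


R = 214 → D6 (hex)
G = 220 → DC (hex)
B = 8 → 08 (hex)
Hex = #D6DC08


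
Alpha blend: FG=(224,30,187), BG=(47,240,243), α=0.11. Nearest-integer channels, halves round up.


C = α×F + (1-α)×B, with 1-α = 0.89
R: 0.11×224 + 0.89×47 = 24.64 + 41.83 = 66.47 → 66
G: 0.11×30 + 0.89×240 = 3.30 + 213.60 = 216.90 → 217
B: 0.11×187 + 0.89×243 = 20.57 + 216.27 = 236.84 → 237
= RGB(66, 217, 237)


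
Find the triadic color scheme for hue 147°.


Triadic: equally spaced at 120° intervals
H1 = 147°
H2 = (147 + 120) mod 360 = 267°
H3 = (147 + 240) mod 360 = 27°
Triadic = 147°, 267°, 27°


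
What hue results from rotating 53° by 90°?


New hue = (H + rotation) mod 360
New hue = (53 + 90) mod 360
= 143 mod 360
= 143°


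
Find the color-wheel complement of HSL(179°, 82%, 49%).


Complement = opposite side of color wheel = hue + 180°
H' = (179 + 180) mod 360 = 359°
S and L unchanged.
= HSL(359°, 82%, 49%)


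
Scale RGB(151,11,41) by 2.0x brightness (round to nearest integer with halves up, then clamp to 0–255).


Multiply each channel by 2.0, round half up, clamp to [0, 255]
R: 151×2.0 = 302 → clamp → 255
G: 11×2.0 = 22
B: 41×2.0 = 82
= RGB(255, 22, 82)


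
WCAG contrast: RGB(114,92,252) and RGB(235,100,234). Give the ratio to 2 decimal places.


Linearize each sRGB channel c=v/255: c/12.92 if c ≤ 0.04045 else ((c+0.055)/1.055)^2.4
L = 0.2126×R_lin + 0.7152×G_lin + 0.0722×B_lin
Color 1 (114,92,252):
  R=114: 114/255≈0.4471 > 0.04045 → ((0.4471+0.055)/1.055)^2.4 ≈ 0.16827
  G=92: 92/255≈0.3608 > 0.04045 → ((0.3608+0.055)/1.055)^2.4 ≈ 0.10702
  B=252: 252/255≈0.9882 > 0.04045 → ((0.9882+0.055)/1.055)^2.4 ≈ 0.97345
  L1 = 0.2126×0.16827 + 0.7152×0.10702 + 0.0722×0.97345 ≈ 0.18260
Color 2 (235,100,234):
  R=235: 235/255≈0.9216 > 0.04045 → ((0.9216+0.055)/1.055)^2.4 ≈ 0.83077
  G=100: 100/255≈0.3922 > 0.04045 → ((0.3922+0.055)/1.055)^2.4 ≈ 0.12744
  B=234: 234/255≈0.9176 > 0.04045 → ((0.9176+0.055)/1.055)^2.4 ≈ 0.82279
  L2 = 0.2126×0.83077 + 0.7152×0.12744 + 0.0722×0.82279 ≈ 0.32717
Lighter = 0.32717, Darker = 0.18260
Ratio = (L_lighter + 0.05) / (L_darker + 0.05)
Ratio = (0.32717 + 0.05) / (0.18260 + 0.05) = 0.37717 / 0.23260 ≈ 1.6215
Ratio ≈ 1.62:1


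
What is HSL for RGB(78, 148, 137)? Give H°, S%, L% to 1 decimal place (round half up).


Normalize: R'=78/255≈0.3059, G'=148/255≈0.5804, B'=137/255≈0.5373
Max=148/255, Min=78/255, Δ=Max-Min=70/255
L = (Max+Min)/2 = (148+78)/510 = 226/510 = 0.44313… → L = 44.3%
L ≤ 0.5 → S = Δ/(Max+Min) = 70/(148+78) = 70/226 = 0.30973… → S = 31.0%
(the 1/255 factors cancel in S and H, so raw channel differences can be used)
Max is G' → H = 60 × ((B-R)/Δ + 2) = 60 × ((137-78)/70 + 2)
  59/70 + 2 = 0.8428… + 2 = 2.8428…
  H = 60 × 2.8428… = 170.571…° → H = 170.6°
= HSL(170.6°, 31.0%, 44.3%)
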